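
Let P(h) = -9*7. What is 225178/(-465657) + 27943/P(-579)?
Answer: -4342013255/9778797 ≈ -444.02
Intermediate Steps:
P(h) = -63
225178/(-465657) + 27943/P(-579) = 225178/(-465657) + 27943/(-63) = 225178*(-1/465657) + 27943*(-1/63) = -225178/465657 - 27943/63 = -4342013255/9778797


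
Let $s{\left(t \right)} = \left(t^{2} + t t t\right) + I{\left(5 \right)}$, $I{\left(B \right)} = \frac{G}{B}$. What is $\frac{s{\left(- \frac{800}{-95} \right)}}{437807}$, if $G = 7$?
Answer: $\frac{22960013}{15014591065} \approx 0.0015292$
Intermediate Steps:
$I{\left(B \right)} = \frac{7}{B}$
$s{\left(t \right)} = \frac{7}{5} + t^{2} + t^{3}$ ($s{\left(t \right)} = \left(t^{2} + t t t\right) + \frac{7}{5} = \left(t^{2} + t^{2} t\right) + 7 \cdot \frac{1}{5} = \left(t^{2} + t^{3}\right) + \frac{7}{5} = \frac{7}{5} + t^{2} + t^{3}$)
$\frac{s{\left(- \frac{800}{-95} \right)}}{437807} = \frac{\frac{7}{5} + \left(- \frac{800}{-95}\right)^{2} + \left(- \frac{800}{-95}\right)^{3}}{437807} = \left(\frac{7}{5} + \left(\left(-800\right) \left(- \frac{1}{95}\right)\right)^{2} + \left(\left(-800\right) \left(- \frac{1}{95}\right)\right)^{3}\right) \frac{1}{437807} = \left(\frac{7}{5} + \left(\frac{160}{19}\right)^{2} + \left(\frac{160}{19}\right)^{3}\right) \frac{1}{437807} = \left(\frac{7}{5} + \frac{25600}{361} + \frac{4096000}{6859}\right) \frac{1}{437807} = \frac{22960013}{34295} \cdot \frac{1}{437807} = \frac{22960013}{15014591065}$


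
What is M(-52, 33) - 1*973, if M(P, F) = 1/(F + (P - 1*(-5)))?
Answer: -13623/14 ≈ -973.07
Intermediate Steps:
M(P, F) = 1/(5 + F + P) (M(P, F) = 1/(F + (P + 5)) = 1/(F + (5 + P)) = 1/(5 + F + P))
M(-52, 33) - 1*973 = 1/(5 + 33 - 52) - 1*973 = 1/(-14) - 973 = -1/14 - 973 = -13623/14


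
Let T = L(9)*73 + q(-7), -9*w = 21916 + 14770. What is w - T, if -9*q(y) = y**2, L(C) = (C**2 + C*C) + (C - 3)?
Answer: -147013/9 ≈ -16335.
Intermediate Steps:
w = -36686/9 (w = -(21916 + 14770)/9 = -1/9*36686 = -36686/9 ≈ -4076.2)
L(C) = -3 + C + 2*C**2 (L(C) = (C**2 + C**2) + (-3 + C) = 2*C**2 + (-3 + C) = -3 + C + 2*C**2)
q(y) = -y**2/9
T = 110327/9 (T = (-3 + 9 + 2*9**2)*73 - 1/9*(-7)**2 = (-3 + 9 + 2*81)*73 - 1/9*49 = (-3 + 9 + 162)*73 - 49/9 = 168*73 - 49/9 = 12264 - 49/9 = 110327/9 ≈ 12259.)
w - T = -36686/9 - 1*110327/9 = -36686/9 - 110327/9 = -147013/9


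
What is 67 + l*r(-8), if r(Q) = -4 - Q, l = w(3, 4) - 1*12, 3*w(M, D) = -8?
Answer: 25/3 ≈ 8.3333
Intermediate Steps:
w(M, D) = -8/3 (w(M, D) = (1/3)*(-8) = -8/3)
l = -44/3 (l = -8/3 - 1*12 = -8/3 - 12 = -44/3 ≈ -14.667)
67 + l*r(-8) = 67 - 44*(-4 - 1*(-8))/3 = 67 - 44*(-4 + 8)/3 = 67 - 44/3*4 = 67 - 176/3 = 25/3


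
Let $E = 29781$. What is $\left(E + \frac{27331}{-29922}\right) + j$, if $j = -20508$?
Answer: $\frac{277439375}{29922} \approx 9272.1$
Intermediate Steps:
$\left(E + \frac{27331}{-29922}\right) + j = \left(29781 + \frac{27331}{-29922}\right) - 20508 = \left(29781 + 27331 \left(- \frac{1}{29922}\right)\right) - 20508 = \left(29781 - \frac{27331}{29922}\right) - 20508 = \frac{891079751}{29922} - 20508 = \frac{277439375}{29922}$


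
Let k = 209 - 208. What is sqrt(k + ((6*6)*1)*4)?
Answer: sqrt(145) ≈ 12.042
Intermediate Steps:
k = 1
sqrt(k + ((6*6)*1)*4) = sqrt(1 + ((6*6)*1)*4) = sqrt(1 + (36*1)*4) = sqrt(1 + 36*4) = sqrt(1 + 144) = sqrt(145)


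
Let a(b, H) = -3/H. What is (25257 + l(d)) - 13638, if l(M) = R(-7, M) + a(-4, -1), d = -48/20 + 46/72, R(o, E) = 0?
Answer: 11622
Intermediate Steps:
d = -317/180 (d = -48*1/20 + 46*(1/72) = -12/5 + 23/36 = -317/180 ≈ -1.7611)
l(M) = 3 (l(M) = 0 - 3/(-1) = 0 - 3*(-1) = 0 + 3 = 3)
(25257 + l(d)) - 13638 = (25257 + 3) - 13638 = 25260 - 13638 = 11622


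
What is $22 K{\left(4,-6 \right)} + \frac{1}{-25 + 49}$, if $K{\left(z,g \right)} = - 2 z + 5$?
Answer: $- \frac{1583}{24} \approx -65.958$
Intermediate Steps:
$K{\left(z,g \right)} = 5 - 2 z$
$22 K{\left(4,-6 \right)} + \frac{1}{-25 + 49} = 22 \left(5 - 8\right) + \frac{1}{-25 + 49} = 22 \left(5 - 8\right) + \frac{1}{24} = 22 \left(-3\right) + \frac{1}{24} = -66 + \frac{1}{24} = - \frac{1583}{24}$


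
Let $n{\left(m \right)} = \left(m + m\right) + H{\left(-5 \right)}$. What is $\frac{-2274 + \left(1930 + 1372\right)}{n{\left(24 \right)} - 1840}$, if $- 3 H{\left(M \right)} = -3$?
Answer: $- \frac{1028}{1791} \approx -0.57398$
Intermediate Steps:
$H{\left(M \right)} = 1$ ($H{\left(M \right)} = \left(- \frac{1}{3}\right) \left(-3\right) = 1$)
$n{\left(m \right)} = 1 + 2 m$ ($n{\left(m \right)} = \left(m + m\right) + 1 = 2 m + 1 = 1 + 2 m$)
$\frac{-2274 + \left(1930 + 1372\right)}{n{\left(24 \right)} - 1840} = \frac{-2274 + \left(1930 + 1372\right)}{\left(1 + 2 \cdot 24\right) - 1840} = \frac{-2274 + 3302}{\left(1 + 48\right) - 1840} = \frac{1028}{49 - 1840} = \frac{1028}{-1791} = 1028 \left(- \frac{1}{1791}\right) = - \frac{1028}{1791}$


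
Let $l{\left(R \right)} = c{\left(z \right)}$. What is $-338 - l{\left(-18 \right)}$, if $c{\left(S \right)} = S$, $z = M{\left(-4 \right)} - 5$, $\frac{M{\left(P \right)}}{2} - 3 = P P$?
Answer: $-371$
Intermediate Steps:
$M{\left(P \right)} = 6 + 2 P^{2}$ ($M{\left(P \right)} = 6 + 2 P P = 6 + 2 P^{2}$)
$z = 33$ ($z = \left(6 + 2 \left(-4\right)^{2}\right) - 5 = \left(6 + 2 \cdot 16\right) - 5 = \left(6 + 32\right) - 5 = 38 - 5 = 33$)
$l{\left(R \right)} = 33$
$-338 - l{\left(-18 \right)} = -338 - 33 = -371$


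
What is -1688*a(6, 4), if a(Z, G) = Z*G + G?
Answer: -47264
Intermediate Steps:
a(Z, G) = G + G*Z (a(Z, G) = G*Z + G = G + G*Z)
-1688*a(6, 4) = -6752*(1 + 6) = -6752*7 = -1688*28 = -47264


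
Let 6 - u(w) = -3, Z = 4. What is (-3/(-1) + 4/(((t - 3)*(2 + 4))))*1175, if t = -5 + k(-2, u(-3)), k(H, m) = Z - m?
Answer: 135125/39 ≈ 3464.7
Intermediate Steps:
u(w) = 9 (u(w) = 6 - 1*(-3) = 6 + 3 = 9)
k(H, m) = 4 - m
t = -10 (t = -5 + (4 - 1*9) = -5 + (4 - 9) = -5 - 5 = -10)
(-3/(-1) + 4/(((t - 3)*(2 + 4))))*1175 = (-3/(-1) + 4/(((-10 - 3)*(2 + 4))))*1175 = (-3*(-1) + 4/((-13*6)))*1175 = (3 + 4/(-78))*1175 = (3 + 4*(-1/78))*1175 = (3 - 2/39)*1175 = (115/39)*1175 = 135125/39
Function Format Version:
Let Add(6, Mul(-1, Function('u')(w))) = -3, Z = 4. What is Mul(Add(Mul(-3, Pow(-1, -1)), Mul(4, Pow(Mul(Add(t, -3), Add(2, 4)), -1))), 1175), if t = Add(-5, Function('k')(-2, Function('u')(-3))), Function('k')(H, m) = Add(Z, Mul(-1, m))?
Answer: Rational(135125, 39) ≈ 3464.7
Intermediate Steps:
Function('u')(w) = 9 (Function('u')(w) = Add(6, Mul(-1, -3)) = Add(6, 3) = 9)
Function('k')(H, m) = Add(4, Mul(-1, m))
t = -10 (t = Add(-5, Add(4, Mul(-1, 9))) = Add(-5, Add(4, -9)) = Add(-5, -5) = -10)
Mul(Add(Mul(-3, Pow(-1, -1)), Mul(4, Pow(Mul(Add(t, -3), Add(2, 4)), -1))), 1175) = Mul(Add(Mul(-3, Pow(-1, -1)), Mul(4, Pow(Mul(Add(-10, -3), Add(2, 4)), -1))), 1175) = Mul(Add(Mul(-3, -1), Mul(4, Pow(Mul(-13, 6), -1))), 1175) = Mul(Add(3, Mul(4, Pow(-78, -1))), 1175) = Mul(Add(3, Mul(4, Rational(-1, 78))), 1175) = Mul(Add(3, Rational(-2, 39)), 1175) = Mul(Rational(115, 39), 1175) = Rational(135125, 39)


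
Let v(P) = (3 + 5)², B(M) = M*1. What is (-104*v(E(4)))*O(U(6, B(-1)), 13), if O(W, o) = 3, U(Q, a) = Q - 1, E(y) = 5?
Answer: -19968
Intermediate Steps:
B(M) = M
U(Q, a) = -1 + Q
v(P) = 64 (v(P) = 8² = 64)
(-104*v(E(4)))*O(U(6, B(-1)), 13) = -104*64*3 = -6656*3 = -19968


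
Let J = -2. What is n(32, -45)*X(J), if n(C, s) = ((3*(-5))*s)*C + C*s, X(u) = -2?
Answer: -40320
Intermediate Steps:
n(C, s) = -14*C*s (n(C, s) = (-15*s)*C + C*s = -15*C*s + C*s = -14*C*s)
n(32, -45)*X(J) = -14*32*(-45)*(-2) = 20160*(-2) = -40320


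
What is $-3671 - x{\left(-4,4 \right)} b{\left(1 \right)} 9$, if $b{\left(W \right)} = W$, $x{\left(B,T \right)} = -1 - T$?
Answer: $-3626$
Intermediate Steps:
$-3671 - x{\left(-4,4 \right)} b{\left(1 \right)} 9 = -3671 - \left(-1 - 4\right) 1 \cdot 9 = -3671 - \left(-5\right) 1 \cdot 9 = -3671 - \left(-5\right) 9 = -3671 - -45 = -3671 + 45 = -3626$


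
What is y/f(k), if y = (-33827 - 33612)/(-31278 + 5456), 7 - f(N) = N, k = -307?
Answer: 67439/8108108 ≈ 0.0083175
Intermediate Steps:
f(N) = 7 - N
y = 67439/25822 (y = -67439/(-25822) = -67439*(-1/25822) = 67439/25822 ≈ 2.6117)
y/f(k) = 67439/(25822*(7 - 1*(-307))) = 67439/(25822*(7 + 307)) = (67439/25822)/314 = (67439/25822)*(1/314) = 67439/8108108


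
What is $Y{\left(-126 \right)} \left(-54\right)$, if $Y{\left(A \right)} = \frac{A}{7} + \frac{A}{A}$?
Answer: $918$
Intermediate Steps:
$Y{\left(A \right)} = 1 + \frac{A}{7}$ ($Y{\left(A \right)} = A \frac{1}{7} + 1 = \frac{A}{7} + 1 = 1 + \frac{A}{7}$)
$Y{\left(-126 \right)} \left(-54\right) = \left(1 + \frac{1}{7} \left(-126\right)\right) \left(-54\right) = \left(1 - 18\right) \left(-54\right) = \left(-17\right) \left(-54\right) = 918$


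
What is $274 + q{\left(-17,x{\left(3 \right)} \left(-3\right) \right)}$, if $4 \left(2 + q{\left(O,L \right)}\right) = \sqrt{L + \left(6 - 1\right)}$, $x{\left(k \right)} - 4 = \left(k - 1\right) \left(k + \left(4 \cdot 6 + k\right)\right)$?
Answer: $272 + \frac{i \sqrt{187}}{4} \approx 272.0 + 3.4187 i$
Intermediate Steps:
$x{\left(k \right)} = 4 + \left(-1 + k\right) \left(24 + 2 k\right)$ ($x{\left(k \right)} = 4 + \left(k - 1\right) \left(k + \left(4 \cdot 6 + k\right)\right) = 4 + \left(-1 + k\right) \left(k + \left(24 + k\right)\right) = 4 + \left(-1 + k\right) \left(24 + 2 k\right)$)
$q{\left(O,L \right)} = -2 + \frac{\sqrt{5 + L}}{4}$ ($q{\left(O,L \right)} = -2 + \frac{\sqrt{L + \left(6 - 1\right)}}{4} = -2 + \frac{\sqrt{L + 5}}{4} = -2 + \frac{\sqrt{5 + L}}{4}$)
$274 + q{\left(-17,x{\left(3 \right)} \left(-3\right) \right)} = 274 - \left(2 - \frac{\sqrt{5 + \left(-20 + 2 \cdot 3^{2} + 22 \cdot 3\right) \left(-3\right)}}{4}\right) = 274 - \left(2 - \frac{\sqrt{5 + \left(-20 + 2 \cdot 9 + 66\right) \left(-3\right)}}{4}\right) = 274 - \left(2 - \frac{\sqrt{5 + \left(-20 + 18 + 66\right) \left(-3\right)}}{4}\right) = 274 - \left(2 - \frac{\sqrt{5 + 64 \left(-3\right)}}{4}\right) = 274 - \left(2 - \frac{\sqrt{5 - 192}}{4}\right) = 274 - \left(2 - \frac{\sqrt{-187}}{4}\right) = 274 - \left(2 - \frac{i \sqrt{187}}{4}\right) = 272 + \frac{i \sqrt{187}}{4}$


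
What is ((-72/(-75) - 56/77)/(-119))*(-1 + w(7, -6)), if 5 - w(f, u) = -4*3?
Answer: -1024/32725 ≈ -0.031291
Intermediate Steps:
w(f, u) = 17 (w(f, u) = 5 - (-4)*3 = 5 - 1*(-12) = 5 + 12 = 17)
((-72/(-75) - 56/77)/(-119))*(-1 + w(7, -6)) = ((-72/(-75) - 56/77)/(-119))*(-1 + 17) = ((-72*(-1/75) - 56*1/77)*(-1/119))*16 = ((24/25 - 8/11)*(-1/119))*16 = ((64/275)*(-1/119))*16 = -64/32725*16 = -1024/32725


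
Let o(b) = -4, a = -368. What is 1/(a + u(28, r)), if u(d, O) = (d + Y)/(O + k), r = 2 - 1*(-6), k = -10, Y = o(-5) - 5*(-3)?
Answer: -2/775 ≈ -0.0025806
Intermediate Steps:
Y = 11 (Y = -4 - 5*(-3) = -4 + 15 = 11)
r = 8 (r = 2 + 6 = 8)
u(d, O) = (11 + d)/(-10 + O) (u(d, O) = (d + 11)/(O - 10) = (11 + d)/(-10 + O))
1/(a + u(28, r)) = 1/(-368 + (11 + 28)/(-10 + 8)) = 1/(-368 + 39/(-2)) = 1/(-368 - ½*39) = 1/(-368 - 39/2) = 1/(-775/2) = -2/775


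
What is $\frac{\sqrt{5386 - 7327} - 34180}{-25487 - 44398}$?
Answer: $\frac{6836}{13977} - \frac{i \sqrt{1941}}{69885} \approx 0.48909 - 0.00063042 i$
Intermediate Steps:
$\frac{\sqrt{5386 - 7327} - 34180}{-25487 - 44398} = \frac{\sqrt{5386 - 7327} - 34180}{-69885} = \left(\sqrt{5386 - 7327} - 34180\right) \left(- \frac{1}{69885}\right) = \left(\sqrt{-1941} - 34180\right) \left(- \frac{1}{69885}\right) = \left(i \sqrt{1941} - 34180\right) \left(- \frac{1}{69885}\right) = \left(-34180 + i \sqrt{1941}\right) \left(- \frac{1}{69885}\right) = \frac{6836}{13977} - \frac{i \sqrt{1941}}{69885}$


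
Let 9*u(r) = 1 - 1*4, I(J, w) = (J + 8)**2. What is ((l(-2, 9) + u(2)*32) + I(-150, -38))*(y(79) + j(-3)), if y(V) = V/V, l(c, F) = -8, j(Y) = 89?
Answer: 1813080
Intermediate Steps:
I(J, w) = (8 + J)**2
u(r) = -1/3 (u(r) = (1 - 1*4)/9 = (1 - 4)/9 = (1/9)*(-3) = -1/3)
y(V) = 1
((l(-2, 9) + u(2)*32) + I(-150, -38))*(y(79) + j(-3)) = ((-8 - 1/3*32) + (8 - 150)**2)*(1 + 89) = ((-8 - 32/3) + (-142)**2)*90 = (-56/3 + 20164)*90 = (60436/3)*90 = 1813080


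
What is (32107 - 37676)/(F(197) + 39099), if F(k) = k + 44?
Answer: -5569/39340 ≈ -0.14156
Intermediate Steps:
F(k) = 44 + k
(32107 - 37676)/(F(197) + 39099) = (32107 - 37676)/((44 + 197) + 39099) = -5569/(241 + 39099) = -5569/39340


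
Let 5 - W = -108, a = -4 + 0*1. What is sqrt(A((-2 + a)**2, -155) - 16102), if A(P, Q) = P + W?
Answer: I*sqrt(15953) ≈ 126.31*I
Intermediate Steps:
a = -4 (a = -4 + 0 = -4)
W = 113 (W = 5 - 1*(-108) = 5 + 108 = 113)
A(P, Q) = 113 + P (A(P, Q) = P + 113 = 113 + P)
sqrt(A((-2 + a)**2, -155) - 16102) = sqrt((113 + (-2 - 4)**2) - 16102) = sqrt((113 + (-6)**2) - 16102) = sqrt((113 + 36) - 16102) = sqrt(149 - 16102) = sqrt(-15953) = I*sqrt(15953)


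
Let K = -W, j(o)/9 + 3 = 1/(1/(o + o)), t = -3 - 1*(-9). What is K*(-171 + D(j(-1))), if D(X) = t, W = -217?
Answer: -35805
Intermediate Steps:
t = 6 (t = -3 + 9 = 6)
j(o) = -27 + 18*o (j(o) = -27 + 9/(1/(o + o)) = -27 + 9/(1/(2*o)) = -27 + 9/((1/(2*o))) = -27 + 9*(2*o) = -27 + 18*o)
D(X) = 6
K = 217 (K = -1*(-217) = 217)
K*(-171 + D(j(-1))) = 217*(-171 + 6) = 217*(-165) = -35805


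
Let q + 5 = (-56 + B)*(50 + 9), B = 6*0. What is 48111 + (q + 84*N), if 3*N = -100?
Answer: 42002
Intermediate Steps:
N = -100/3 (N = (1/3)*(-100) = -100/3 ≈ -33.333)
B = 0
q = -3309 (q = -5 + (-56 + 0)*(50 + 9) = -5 - 56*59 = -5 - 3304 = -3309)
48111 + (q + 84*N) = 48111 + (-3309 + 84*(-100/3)) = 48111 + (-3309 - 2800) = 48111 - 6109 = 42002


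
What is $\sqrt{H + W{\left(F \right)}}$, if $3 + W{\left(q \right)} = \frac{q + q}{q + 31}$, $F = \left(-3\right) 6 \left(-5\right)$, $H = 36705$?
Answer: $\frac{3 \sqrt{493458}}{11} \approx 191.58$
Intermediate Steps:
$F = 90$ ($F = \left(-18\right) \left(-5\right) = 90$)
$W{\left(q \right)} = -3 + \frac{2 q}{31 + q}$ ($W{\left(q \right)} = -3 + \frac{q + q}{q + 31} = -3 + \frac{2 q}{31 + q}$)
$\sqrt{H + W{\left(F \right)}} = \sqrt{36705 + \frac{-93 - 90}{31 + 90}} = \sqrt{36705 + \frac{-93 - 90}{121}} = \sqrt{36705 + \frac{1}{121} \left(-183\right)} = \sqrt{36705 - \frac{183}{121}} = \sqrt{\frac{4441122}{121}} = \frac{3 \sqrt{493458}}{11}$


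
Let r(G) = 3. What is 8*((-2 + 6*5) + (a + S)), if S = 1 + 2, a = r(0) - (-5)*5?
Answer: 472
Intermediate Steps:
a = 28 (a = 3 - (-5)*5 = 3 - 1*(-25) = 3 + 25 = 28)
S = 3
8*((-2 + 6*5) + (a + S)) = 8*((-2 + 6*5) + (28 + 3)) = 8*((-2 + 30) + 31) = 8*(28 + 31) = 8*59 = 472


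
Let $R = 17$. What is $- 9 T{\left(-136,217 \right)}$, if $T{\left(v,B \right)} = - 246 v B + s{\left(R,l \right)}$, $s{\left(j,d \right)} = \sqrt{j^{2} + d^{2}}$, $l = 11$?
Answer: $-65339568 - 9 \sqrt{410} \approx -6.534 \cdot 10^{7}$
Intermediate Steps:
$s{\left(j,d \right)} = \sqrt{d^{2} + j^{2}}$
$T{\left(v,B \right)} = \sqrt{410} - 246 B v$ ($T{\left(v,B \right)} = - 246 v B + \sqrt{11^{2} + 17^{2}} = - 246 B v + \sqrt{121 + 289} = - 246 B v + \sqrt{410} = \sqrt{410} - 246 B v$)
$- 9 T{\left(-136,217 \right)} = - 9 \left(\sqrt{410} - 53382 \left(-136\right)\right) = - 9 \left(\sqrt{410} + 7259952\right) = - 9 \left(7259952 + \sqrt{410}\right) = -65339568 - 9 \sqrt{410}$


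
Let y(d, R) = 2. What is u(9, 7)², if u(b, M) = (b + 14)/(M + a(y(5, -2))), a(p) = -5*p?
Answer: 529/9 ≈ 58.778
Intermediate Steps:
u(b, M) = (14 + b)/(-10 + M) (u(b, M) = (b + 14)/(M - 5*2) = (14 + b)/(M - 10) = (14 + b)/(-10 + M))
u(9, 7)² = ((14 + 9)/(-10 + 7))² = (23/(-3))² = (-⅓*23)² = (-23/3)² = 529/9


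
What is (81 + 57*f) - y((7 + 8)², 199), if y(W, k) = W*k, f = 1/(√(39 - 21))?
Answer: -44694 + 19*√2/2 ≈ -44681.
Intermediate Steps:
f = √2/6 (f = 1/(√18) = 1/(3*√2) = √2/6 ≈ 0.23570)
(81 + 57*f) - y((7 + 8)², 199) = (81 + 57*(√2/6)) - (7 + 8)²*199 = (81 + 19*√2/2) - 15²*199 = (81 + 19*√2/2) - 225*199 = (81 + 19*√2/2) - 1*44775 = (81 + 19*√2/2) - 44775 = -44694 + 19*√2/2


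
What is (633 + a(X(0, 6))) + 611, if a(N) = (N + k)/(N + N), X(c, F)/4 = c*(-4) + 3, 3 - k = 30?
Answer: 9947/8 ≈ 1243.4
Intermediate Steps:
k = -27 (k = 3 - 1*30 = 3 - 30 = -27)
X(c, F) = 12 - 16*c (X(c, F) = 4*(c*(-4) + 3) = 4*(-4*c + 3) = 4*(3 - 4*c) = 12 - 16*c)
a(N) = (-27 + N)/(2*N) (a(N) = (N - 27)/(N + N) = (-27 + N)/((2*N)) = (-27 + N)*(1/(2*N)) = (-27 + N)/(2*N))
(633 + a(X(0, 6))) + 611 = (633 + (-27 + (12 - 16*0))/(2*(12 - 16*0))) + 611 = (633 + (-27 + (12 + 0))/(2*(12 + 0))) + 611 = (633 + (1/2)*(-27 + 12)/12) + 611 = (633 + (1/2)*(1/12)*(-15)) + 611 = (633 - 5/8) + 611 = 5059/8 + 611 = 9947/8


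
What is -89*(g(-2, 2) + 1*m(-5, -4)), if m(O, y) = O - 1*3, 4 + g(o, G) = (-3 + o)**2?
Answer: -1157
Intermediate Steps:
g(o, G) = -4 + (-3 + o)**2
m(O, y) = -3 + O (m(O, y) = O - 3 = -3 + O)
-89*(g(-2, 2) + 1*m(-5, -4)) = -89*((-4 + (-3 - 2)**2) + 1*(-3 - 5)) = -89*((-4 + (-5)**2) + 1*(-8)) = -89*((-4 + 25) - 8) = -89*(21 - 8) = -89*13 = -1157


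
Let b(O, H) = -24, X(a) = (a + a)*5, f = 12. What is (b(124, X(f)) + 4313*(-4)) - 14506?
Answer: -31782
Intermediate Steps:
X(a) = 10*a (X(a) = (2*a)*5 = 10*a)
(b(124, X(f)) + 4313*(-4)) - 14506 = (-24 + 4313*(-4)) - 14506 = (-24 - 17252) - 14506 = -17276 - 14506 = -31782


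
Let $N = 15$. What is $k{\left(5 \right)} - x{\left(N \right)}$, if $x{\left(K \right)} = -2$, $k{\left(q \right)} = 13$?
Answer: $15$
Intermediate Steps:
$k{\left(5 \right)} - x{\left(N \right)} = 13 - -2 = 13 + 2 = 15$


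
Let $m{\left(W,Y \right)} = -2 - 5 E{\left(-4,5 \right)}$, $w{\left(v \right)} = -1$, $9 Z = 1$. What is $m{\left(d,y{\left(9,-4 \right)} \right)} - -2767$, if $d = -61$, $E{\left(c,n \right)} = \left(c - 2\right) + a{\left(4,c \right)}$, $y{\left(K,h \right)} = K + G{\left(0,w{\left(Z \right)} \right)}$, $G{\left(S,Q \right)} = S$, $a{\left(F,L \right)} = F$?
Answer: $2775$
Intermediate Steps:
$Z = \frac{1}{9}$ ($Z = \frac{1}{9} \cdot 1 = \frac{1}{9} \approx 0.11111$)
$y{\left(K,h \right)} = K$ ($y{\left(K,h \right)} = K + 0 = K$)
$E{\left(c,n \right)} = 2 + c$ ($E{\left(c,n \right)} = \left(c - 2\right) + 4 = \left(-2 + c\right) + 4 = 2 + c$)
$m{\left(W,Y \right)} = 8$ ($m{\left(W,Y \right)} = -2 - 5 \left(2 - 4\right) = -2 - -10 = -2 + 10 = 8$)
$m{\left(d,y{\left(9,-4 \right)} \right)} - -2767 = 8 - -2767 = 8 + 2767 = 2775$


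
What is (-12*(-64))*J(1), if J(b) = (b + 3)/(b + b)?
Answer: 1536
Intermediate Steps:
J(b) = (3 + b)/(2*b) (J(b) = (3 + b)/((2*b)) = (3 + b)*(1/(2*b)) = (3 + b)/(2*b))
(-12*(-64))*J(1) = (-12*(-64))*((1/2)*(3 + 1)/1) = 768*((1/2)*1*4) = 768*2 = 1536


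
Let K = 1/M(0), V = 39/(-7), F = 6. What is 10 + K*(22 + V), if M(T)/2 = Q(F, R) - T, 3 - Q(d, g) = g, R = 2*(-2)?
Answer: 1095/98 ≈ 11.173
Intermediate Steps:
R = -4
Q(d, g) = 3 - g
M(T) = 14 - 2*T (M(T) = 2*((3 - 1*(-4)) - T) = 2*((3 + 4) - T) = 2*(7 - T) = 14 - 2*T)
V = -39/7 (V = 39*(-⅐) = -39/7 ≈ -5.5714)
K = 1/14 (K = 1/(14 - 2*0) = 1/(14 + 0) = 1/14 ≈ 0.071429)
10 + K*(22 + V) = 10 + (22 - 39/7)/14 = 10 + (1/14)*(115/7) = 10 + 115/98 = 1095/98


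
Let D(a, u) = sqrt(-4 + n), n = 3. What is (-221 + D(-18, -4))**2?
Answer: (221 - I)**2 ≈ 48840.0 - 442.0*I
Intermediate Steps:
D(a, u) = I (D(a, u) = sqrt(-4 + 3) = sqrt(-1) = I)
(-221 + D(-18, -4))**2 = (-221 + I)**2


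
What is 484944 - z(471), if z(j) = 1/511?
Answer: 247806383/511 ≈ 4.8494e+5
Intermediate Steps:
z(j) = 1/511
484944 - z(471) = 484944 - 1*1/511 = 484944 - 1/511 = 247806383/511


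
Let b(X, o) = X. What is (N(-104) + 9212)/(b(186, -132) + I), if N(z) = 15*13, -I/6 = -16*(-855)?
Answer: -9407/81894 ≈ -0.11487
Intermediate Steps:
I = -82080 (I = -(-96)*(-855) = -6*13680 = -82080)
N(z) = 195
(N(-104) + 9212)/(b(186, -132) + I) = (195 + 9212)/(186 - 82080) = 9407/(-81894) = 9407*(-1/81894) = -9407/81894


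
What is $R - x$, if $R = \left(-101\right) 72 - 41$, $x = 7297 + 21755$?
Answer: $-36365$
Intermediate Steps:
$x = 29052$
$R = -7313$ ($R = -7272 - 41 = -7313$)
$R - x = -7313 - 29052 = -36365$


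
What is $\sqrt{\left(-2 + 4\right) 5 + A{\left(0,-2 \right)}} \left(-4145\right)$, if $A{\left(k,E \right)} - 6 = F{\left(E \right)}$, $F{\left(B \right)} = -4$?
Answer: $- 8290 \sqrt{3} \approx -14359.0$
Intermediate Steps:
$A{\left(k,E \right)} = 2$ ($A{\left(k,E \right)} = 6 - 4 = 2$)
$\sqrt{\left(-2 + 4\right) 5 + A{\left(0,-2 \right)}} \left(-4145\right) = \sqrt{\left(-2 + 4\right) 5 + 2} \left(-4145\right) = \sqrt{2 \cdot 5 + 2} \left(-4145\right) = \sqrt{10 + 2} \left(-4145\right) = \sqrt{12} \left(-4145\right) = 2 \sqrt{3} \left(-4145\right) = - 8290 \sqrt{3}$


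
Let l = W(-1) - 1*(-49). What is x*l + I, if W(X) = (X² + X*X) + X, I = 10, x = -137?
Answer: -6840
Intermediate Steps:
W(X) = X + 2*X² (W(X) = (X² + X²) + X = 2*X² + X = X + 2*X²)
l = 50 (l = -(1 + 2*(-1)) - 1*(-49) = -(1 - 2) + 49 = -1*(-1) + 49 = 1 + 49 = 50)
x*l + I = -137*50 + 10 = -6850 + 10 = -6840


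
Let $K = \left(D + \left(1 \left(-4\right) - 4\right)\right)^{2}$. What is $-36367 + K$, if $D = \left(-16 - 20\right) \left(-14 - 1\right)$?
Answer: $246657$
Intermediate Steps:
$D = 540$ ($D = \left(-36\right) \left(-15\right) = 540$)
$K = 283024$ ($K = \left(540 + \left(1 \left(-4\right) - 4\right)\right)^{2} = \left(540 - 8\right)^{2} = 532^{2} = 283024$)
$-36367 + K = -36367 + 283024 = 246657$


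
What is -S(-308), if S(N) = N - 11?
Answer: 319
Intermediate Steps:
S(N) = -11 + N
-S(-308) = -(-11 - 308) = -1*(-319) = 319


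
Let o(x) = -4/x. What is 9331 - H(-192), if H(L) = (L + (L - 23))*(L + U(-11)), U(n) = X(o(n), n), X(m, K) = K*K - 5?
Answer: -21601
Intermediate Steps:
X(m, K) = -5 + K² (X(m, K) = K² - 5 = -5 + K²)
U(n) = -5 + n²
H(L) = (-23 + 2*L)*(116 + L) (H(L) = (L + (L - 23))*(L + (-5 + (-11)²)) = (L + (-23 + L))*(L + (-5 + 121)) = (-23 + 2*L)*(L + 116) = (-23 + 2*L)*(116 + L))
9331 - H(-192) = 9331 - (-2668 + 2*(-192)² + 209*(-192)) = 9331 - (-2668 + 2*36864 - 40128) = 9331 - (-2668 + 73728 - 40128) = 9331 - 1*30932 = 9331 - 30932 = -21601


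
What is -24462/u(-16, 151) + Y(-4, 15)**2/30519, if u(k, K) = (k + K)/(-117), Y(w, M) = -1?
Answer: 3235075043/152595 ≈ 21200.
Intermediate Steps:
u(k, K) = -K/117 - k/117 (u(k, K) = (K + k)*(-1/117) = -K/117 - k/117)
-24462/u(-16, 151) + Y(-4, 15)**2/30519 = -24462/(-1/117*151 - 1/117*(-16)) + (-1)**2/30519 = -24462/(-151/117 + 16/117) + 1*(1/30519) = -24462/(-15/13) + 1/30519 = -24462*(-13/15) + 1/30519 = 106002/5 + 1/30519 = 3235075043/152595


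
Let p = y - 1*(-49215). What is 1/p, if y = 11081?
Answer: 1/60296 ≈ 1.6585e-5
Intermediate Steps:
p = 60296 (p = 11081 - 1*(-49215) = 11081 + 49215 = 60296)
1/p = 1/60296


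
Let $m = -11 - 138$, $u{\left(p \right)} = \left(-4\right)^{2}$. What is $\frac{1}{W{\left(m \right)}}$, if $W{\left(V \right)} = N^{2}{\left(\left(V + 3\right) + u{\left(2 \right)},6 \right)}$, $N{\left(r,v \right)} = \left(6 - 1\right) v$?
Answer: $\frac{1}{900} \approx 0.0011111$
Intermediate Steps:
$u{\left(p \right)} = 16$
$N{\left(r,v \right)} = 5 v$
$m = -149$
$W{\left(V \right)} = 900$ ($W{\left(V \right)} = \left(5 \cdot 6\right)^{2} = 30^{2} = 900$)
$\frac{1}{W{\left(m \right)}} = \frac{1}{900}$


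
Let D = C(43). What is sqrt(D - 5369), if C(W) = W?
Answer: I*sqrt(5326) ≈ 72.979*I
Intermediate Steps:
D = 43
sqrt(D - 5369) = sqrt(43 - 5369) = sqrt(-5326) = I*sqrt(5326)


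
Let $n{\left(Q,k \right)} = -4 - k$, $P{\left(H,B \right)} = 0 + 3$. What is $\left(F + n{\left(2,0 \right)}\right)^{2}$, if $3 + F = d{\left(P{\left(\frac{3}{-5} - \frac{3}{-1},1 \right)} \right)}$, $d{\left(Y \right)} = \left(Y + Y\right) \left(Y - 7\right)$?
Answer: $961$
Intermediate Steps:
$P{\left(H,B \right)} = 3$
$d{\left(Y \right)} = 2 Y \left(-7 + Y\right)$
$F = -27$ ($F = -3 + 2 \cdot 3 \left(-7 + 3\right) = -3 + 2 \cdot 3 \left(-4\right) = -3 - 24 = -27$)
$\left(F + n{\left(2,0 \right)}\right)^{2} = \left(-27 - 4\right)^{2} = \left(-31\right)^{2} = 961$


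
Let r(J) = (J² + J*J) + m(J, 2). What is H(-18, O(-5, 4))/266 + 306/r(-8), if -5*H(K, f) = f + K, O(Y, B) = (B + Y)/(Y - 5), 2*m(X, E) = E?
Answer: 1364297/571900 ≈ 2.3856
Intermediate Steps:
m(X, E) = E/2
O(Y, B) = (B + Y)/(-5 + Y)
H(K, f) = -K/5 - f/5 (H(K, f) = -(f + K)/5 = -(K + f)/5 = -K/5 - f/5)
r(J) = 1 + 2*J² (r(J) = (J² + J*J) + (½)*2 = (J² + J²) + 1 = 2*J² + 1 = 1 + 2*J²)
H(-18, O(-5, 4))/266 + 306/r(-8) = (-⅕*(-18) - (4 - 5)/(5*(-5 - 5)))/266 + 306/(1 + 2*(-8)²) = (18/5 - (-1)/(5*(-10)))*(1/266) + 306/(1 + 2*64) = (18/5 - (-1)*(-1)/50)*(1/266) + 306/(1 + 128) = (18/5 - ⅕*⅒)*(1/266) + 306/129 = (18/5 - 1/50)*(1/266) + 306*(1/129) = (179/50)*(1/266) + 102/43 = 179/13300 + 102/43 = 1364297/571900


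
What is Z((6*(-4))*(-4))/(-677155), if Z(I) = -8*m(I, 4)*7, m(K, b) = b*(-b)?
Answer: -896/677155 ≈ -0.0013232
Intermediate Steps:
m(K, b) = -b**2
Z(I) = 896 (Z(I) = -(-8)*4**2*7 = -(-8)*16*7 = -8*(-16)*7 = 128*7 = 896)
Z((6*(-4))*(-4))/(-677155) = 896/(-677155) = 896*(-1/677155) = -896/677155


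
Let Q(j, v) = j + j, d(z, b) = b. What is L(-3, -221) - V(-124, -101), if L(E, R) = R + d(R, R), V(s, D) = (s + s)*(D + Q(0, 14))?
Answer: -25490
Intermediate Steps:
Q(j, v) = 2*j
V(s, D) = 2*D*s (V(s, D) = (s + s)*(D + 2*0) = (2*s)*(D + 0) = (2*s)*D = 2*D*s)
L(E, R) = 2*R (L(E, R) = R + R = 2*R)
L(-3, -221) - V(-124, -101) = 2*(-221) - 2*(-101)*(-124) = -442 - 1*25048 = -442 - 25048 = -25490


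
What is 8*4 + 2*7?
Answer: 46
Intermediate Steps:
8*4 + 2*7 = 32 + 14 = 46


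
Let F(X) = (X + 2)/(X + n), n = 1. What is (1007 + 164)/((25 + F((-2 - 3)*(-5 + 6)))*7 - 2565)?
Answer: -4684/9539 ≈ -0.49104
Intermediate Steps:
F(X) = (2 + X)/(1 + X) (F(X) = (X + 2)/(X + 1) = (2 + X)/(1 + X))
(1007 + 164)/((25 + F((-2 - 3)*(-5 + 6)))*7 - 2565) = (1007 + 164)/((25 + (2 + (-2 - 3)*(-5 + 6))/(1 + (-2 - 3)*(-5 + 6)))*7 - 2565) = 1171/((25 + (2 - 5*1)/(1 - 5*1))*7 - 2565) = 1171/((25 + (2 - 5)/(1 - 5))*7 - 2565) = 1171/((25 - 3/(-4))*7 - 2565) = 1171/((25 - ¼*(-3))*7 - 2565) = 1171/((25 + ¾)*7 - 2565) = 1171/((103/4)*7 - 2565) = 1171/(721/4 - 2565) = 1171/(-9539/4) = 1171*(-4/9539) = -4684/9539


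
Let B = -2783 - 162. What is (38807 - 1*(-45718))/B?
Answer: -16905/589 ≈ -28.701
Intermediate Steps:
B = -2945
(38807 - 1*(-45718))/B = (38807 - 1*(-45718))/(-2945) = (38807 + 45718)*(-1/2945) = 84525*(-1/2945) = -16905/589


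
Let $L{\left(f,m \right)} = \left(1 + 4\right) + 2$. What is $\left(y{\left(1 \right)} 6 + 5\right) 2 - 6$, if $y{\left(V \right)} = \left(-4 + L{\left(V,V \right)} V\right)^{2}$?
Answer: $112$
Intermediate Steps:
$L{\left(f,m \right)} = 7$ ($L{\left(f,m \right)} = 5 + 2 = 7$)
$y{\left(V \right)} = \left(-4 + 7 V\right)^{2}$
$\left(y{\left(1 \right)} 6 + 5\right) 2 - 6 = \left(\left(-4 + 7 \cdot 1\right)^{2} \cdot 6 + 5\right) 2 - 6 = \left(\left(-4 + 7\right)^{2} \cdot 6 + 5\right) 2 - 6 = \left(3^{2} \cdot 6 + 5\right) 2 - 6 = \left(9 \cdot 6 + 5\right) 2 - 6 = \left(54 + 5\right) 2 - 6 = 59 \cdot 2 - 6 = 118 - 6 = 112$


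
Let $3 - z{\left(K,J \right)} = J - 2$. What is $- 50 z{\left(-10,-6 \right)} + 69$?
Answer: $-481$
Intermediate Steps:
$z{\left(K,J \right)} = 5 - J$ ($z{\left(K,J \right)} = 3 - \left(J - 2\right) = 3 - \left(-2 + J\right) = 5 - J$)
$- 50 z{\left(-10,-6 \right)} + 69 = - 50 \left(5 - -6\right) + 69 = - 50 \left(5 + 6\right) + 69 = \left(-50\right) 11 + 69 = -550 + 69 = -481$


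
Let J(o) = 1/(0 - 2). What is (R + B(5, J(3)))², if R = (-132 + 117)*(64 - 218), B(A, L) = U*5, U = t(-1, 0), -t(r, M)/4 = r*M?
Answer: 5336100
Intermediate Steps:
t(r, M) = -4*M*r (t(r, M) = -4*r*M = -4*M*r)
J(o) = -½ (J(o) = 1/(-2) = -½)
U = 0 (U = -4*0*(-1) = 0)
B(A, L) = 0 (B(A, L) = 0*5 = 0)
R = 2310 (R = -15*(-154) = 2310)
(R + B(5, J(3)))² = (2310 + 0)² = 2310² = 5336100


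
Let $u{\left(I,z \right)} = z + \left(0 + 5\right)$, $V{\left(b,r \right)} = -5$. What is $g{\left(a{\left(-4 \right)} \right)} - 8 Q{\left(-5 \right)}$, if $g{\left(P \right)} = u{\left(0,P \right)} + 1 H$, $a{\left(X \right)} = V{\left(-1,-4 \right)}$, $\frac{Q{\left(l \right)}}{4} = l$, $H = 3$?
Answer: $163$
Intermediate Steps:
$Q{\left(l \right)} = 4 l$
$a{\left(X \right)} = -5$
$u{\left(I,z \right)} = 5 + z$ ($u{\left(I,z \right)} = z + 5 = 5 + z$)
$g{\left(P \right)} = 8 + P$ ($g{\left(P \right)} = \left(5 + P\right) + 1 \cdot 3 = \left(5 + P\right) + 3 = 8 + P$)
$g{\left(a{\left(-4 \right)} \right)} - 8 Q{\left(-5 \right)} = \left(8 - 5\right) - 8 \cdot 4 \left(-5\right) = 3 - -160 = 3 + 160 = 163$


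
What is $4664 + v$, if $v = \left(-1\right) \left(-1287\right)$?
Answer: $5951$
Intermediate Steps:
$v = 1287$
$4664 + v = 4664 + 1287 = 5951$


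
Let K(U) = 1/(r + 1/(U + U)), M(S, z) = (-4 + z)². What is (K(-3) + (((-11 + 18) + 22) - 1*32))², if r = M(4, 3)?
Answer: 81/25 ≈ 3.2400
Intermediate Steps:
r = 1 (r = (-4 + 3)² = (-1)² = 1)
K(U) = 1/(1 + 1/(2*U)) (K(U) = 1/(1 + 1/(U + U)) = 1/(1 + 1/(2*U)))
(K(-3) + (((-11 + 18) + 22) - 1*32))² = (2*(-3)/(1 + 2*(-3)) + (((-11 + 18) + 22) - 1*32))² = (2*(-3)/(1 - 6) + ((7 + 22) - 32))² = (2*(-3)/(-5) + (29 - 32))² = (2*(-3)*(-⅕) - 3)² = (6/5 - 3)² = (-9/5)² = 81/25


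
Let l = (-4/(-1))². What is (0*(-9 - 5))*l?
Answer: 0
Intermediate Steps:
l = 16 (l = (-4*(-1))² = 4² = 16)
(0*(-9 - 5))*l = (0*(-9 - 5))*16 = (0*(-14))*16 = 0*16 = 0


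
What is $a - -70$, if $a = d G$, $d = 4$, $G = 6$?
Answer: $94$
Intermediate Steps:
$a = 24$ ($a = 4 \cdot 6 = 24$)
$a - -70 = 24 - -70 = 24 + 70 = 94$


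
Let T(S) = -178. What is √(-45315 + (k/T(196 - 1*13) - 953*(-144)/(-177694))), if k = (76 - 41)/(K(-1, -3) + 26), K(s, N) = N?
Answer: I*√5995572797798960410342/363739618 ≈ 212.88*I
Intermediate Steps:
k = 35/23 (k = (76 - 41)/(-3 + 26) = 35/23 ≈ 1.5217)
√(-45315 + (k/T(196 - 1*13) - 953*(-144)/(-177694))) = √(-45315 + ((35/23)/(-178) - 953*(-144)/(-177694))) = √(-45315 + ((35/23)*(-1/178) + 137232*(-1/177694))) = √(-45315 + (-35/4094 - 68616/88847)) = √(-45315 - 284023549/363739618) = √(-16483144813219/363739618) = I*√5995572797798960410342/363739618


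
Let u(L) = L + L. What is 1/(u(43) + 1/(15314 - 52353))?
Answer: 37039/3185353 ≈ 0.011628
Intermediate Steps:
u(L) = 2*L
1/(u(43) + 1/(15314 - 52353)) = 1/(2*43 + 1/(15314 - 52353)) = 1/(86 + 1/(-37039)) = 1/(86 - 1/37039) = 1/(3185353/37039) = 37039/3185353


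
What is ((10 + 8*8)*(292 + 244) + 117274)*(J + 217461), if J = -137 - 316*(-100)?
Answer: 39065634712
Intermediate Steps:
J = 31463 (J = -137 + 31600 = 31463)
((10 + 8*8)*(292 + 244) + 117274)*(J + 217461) = ((10 + 8*8)*(292 + 244) + 117274)*(31463 + 217461) = ((10 + 64)*536 + 117274)*248924 = (74*536 + 117274)*248924 = (39664 + 117274)*248924 = 156938*248924 = 39065634712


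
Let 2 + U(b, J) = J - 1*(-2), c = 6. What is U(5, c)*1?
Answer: 6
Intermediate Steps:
U(b, J) = J (U(b, J) = -2 + (J - 1*(-2)) = -2 + (J + 2) = -2 + (2 + J) = J)
U(5, c)*1 = 6*1 = 6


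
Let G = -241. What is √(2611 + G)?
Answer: √2370 ≈ 48.683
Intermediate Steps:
√(2611 + G) = √(2611 - 241) = √2370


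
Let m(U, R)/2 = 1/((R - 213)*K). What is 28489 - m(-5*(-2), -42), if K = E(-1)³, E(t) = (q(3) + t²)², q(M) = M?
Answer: 14878095361/522240 ≈ 28489.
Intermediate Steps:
E(t) = (3 + t²)²
K = 4096 (K = ((3 + (-1)²)²)³ = ((3 + 1)²)³ = (4²)³ = 16³ = 4096)
m(U, R) = 1/(2048*(-213 + R)) (m(U, R) = 2*(1/((R - 213)*4096)) = 2*((1/4096)/(-213 + R)) = 2*(1/(4096*(-213 + R))) = 1/(2048*(-213 + R)))
28489 - m(-5*(-2), -42) = 28489 - 1/(2048*(-213 - 42)) = 28489 - 1/(2048*(-255)) = 28489 - (-1)/(2048*255) = 28489 - 1*(-1/522240) = 28489 + 1/522240 = 14878095361/522240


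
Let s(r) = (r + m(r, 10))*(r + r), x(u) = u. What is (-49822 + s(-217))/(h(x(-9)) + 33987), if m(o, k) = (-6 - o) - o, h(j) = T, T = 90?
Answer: -47132/11359 ≈ -4.1493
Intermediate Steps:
h(j) = 90
m(o, k) = -6 - 2*o
s(r) = 2*r*(-6 - r) (s(r) = (r + (-6 - 2*r))*(r + r) = (-6 - r)*(2*r) = 2*r*(-6 - r))
(-49822 + s(-217))/(h(x(-9)) + 33987) = (-49822 + 2*(-217)*(-6 - 1*(-217)))/(90 + 33987) = (-49822 + 2*(-217)*(-6 + 217))/34077 = (-49822 + 2*(-217)*211)*(1/34077) = (-49822 - 91574)*(1/34077) = -141396*1/34077 = -47132/11359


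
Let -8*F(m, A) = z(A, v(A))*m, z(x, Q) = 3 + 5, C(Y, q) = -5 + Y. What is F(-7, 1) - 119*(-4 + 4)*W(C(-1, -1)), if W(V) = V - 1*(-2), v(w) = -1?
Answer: 7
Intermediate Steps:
z(x, Q) = 8
W(V) = 2 + V (W(V) = V + 2 = 2 + V)
F(m, A) = -m
F(-7, 1) - 119*(-4 + 4)*W(C(-1, -1)) = -1*(-7) - 119*(-4 + 4)*(2 + (-5 - 1)) = 7 - 0*(2 - 6) = 7 - 0*(-4) = 7 - 119*0 = 7 + 0 = 7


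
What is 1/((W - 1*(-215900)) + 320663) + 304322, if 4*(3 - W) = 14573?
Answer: 648720468506/2131691 ≈ 3.0432e+5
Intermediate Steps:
W = -14561/4 (W = 3 - 1/4*14573 = 3 - 14573/4 = -14561/4 ≈ -3640.3)
1/((W - 1*(-215900)) + 320663) + 304322 = 1/((-14561/4 - 1*(-215900)) + 320663) + 304322 = 1/((-14561/4 + 215900) + 320663) + 304322 = 1/(849039/4 + 320663) + 304322 = 1/(2131691/4) + 304322 = 4/2131691 + 304322 = 648720468506/2131691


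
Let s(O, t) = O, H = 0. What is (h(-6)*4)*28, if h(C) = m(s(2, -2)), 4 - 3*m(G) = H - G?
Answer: 224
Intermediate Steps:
m(G) = 4/3 + G/3 (m(G) = 4/3 - (0 - G)/3 = 4/3 - (-1)*G/3 = 4/3 + G/3)
h(C) = 2 (h(C) = 4/3 + (1/3)*2 = 4/3 + 2/3 = 2)
(h(-6)*4)*28 = (2*4)*28 = 8*28 = 224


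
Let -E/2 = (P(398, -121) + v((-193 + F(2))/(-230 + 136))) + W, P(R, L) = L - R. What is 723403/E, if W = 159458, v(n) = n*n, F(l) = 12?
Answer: -3195994454/1404417765 ≈ -2.2757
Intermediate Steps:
v(n) = n²
E = -1404417765/4418 (E = -2*(((-121 - 1*398) + ((-193 + 12)/(-230 + 136))²) + 159458) = -2*(((-121 - 398) + (-181/(-94))²) + 159458) = -2*((-519 + (-181*(-1/94))²) + 159458) = -2*((-519 + (181/94)²) + 159458) = -2*((-519 + 32761/8836) + 159458) = -2*(-4553123/8836 + 159458) = -2*1404417765/8836 = -1404417765/4418 ≈ -3.1789e+5)
723403/E = 723403/(-1404417765/4418) = 723403*(-4418/1404417765) = -3195994454/1404417765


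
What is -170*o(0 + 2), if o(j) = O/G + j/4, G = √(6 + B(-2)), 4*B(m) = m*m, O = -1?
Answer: -85 + 170*√7/7 ≈ -20.746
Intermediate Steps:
B(m) = m²/4 (B(m) = (m*m)/4 = m²/4)
G = √7 (G = √(6 + (¼)*(-2)²) = √(6 + (¼)*4) = √(6 + 1) = √7 ≈ 2.6458)
o(j) = -√7/7 + j/4 (o(j) = -1/(√7) + j/4 = -√7/7 + j*(¼) = -√7/7 + j/4)
-170*o(0 + 2) = -170*(-√7/7 + (0 + 2)/4) = -170*(-√7/7 + (¼)*2) = -170*(-√7/7 + ½) = -170*(½ - √7/7) = -85 + 170*√7/7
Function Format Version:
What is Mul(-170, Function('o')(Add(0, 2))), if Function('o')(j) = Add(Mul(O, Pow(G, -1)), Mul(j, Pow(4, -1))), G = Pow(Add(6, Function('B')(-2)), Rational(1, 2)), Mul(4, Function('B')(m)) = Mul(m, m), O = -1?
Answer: Add(-85, Mul(Rational(170, 7), Pow(7, Rational(1, 2)))) ≈ -20.746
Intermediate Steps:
Function('B')(m) = Mul(Rational(1, 4), Pow(m, 2)) (Function('B')(m) = Mul(Rational(1, 4), Mul(m, m)) = Mul(Rational(1, 4), Pow(m, 2)))
G = Pow(7, Rational(1, 2)) (G = Pow(Add(6, Mul(Rational(1, 4), Pow(-2, 2))), Rational(1, 2)) = Pow(Add(6, Mul(Rational(1, 4), 4)), Rational(1, 2)) = Pow(Add(6, 1), Rational(1, 2)) = Pow(7, Rational(1, 2)) ≈ 2.6458)
Function('o')(j) = Add(Mul(Rational(-1, 7), Pow(7, Rational(1, 2))), Mul(Rational(1, 4), j)) (Function('o')(j) = Add(Mul(-1, Pow(Pow(7, Rational(1, 2)), -1)), Mul(j, Pow(4, -1))) = Add(Mul(-1, Mul(Rational(1, 7), Pow(7, Rational(1, 2)))), Mul(j, Rational(1, 4))) = Add(Mul(Rational(-1, 7), Pow(7, Rational(1, 2))), Mul(Rational(1, 4), j)))
Mul(-170, Function('o')(Add(0, 2))) = Mul(-170, Add(Mul(Rational(-1, 7), Pow(7, Rational(1, 2))), Mul(Rational(1, 4), Add(0, 2)))) = Mul(-170, Add(Mul(Rational(-1, 7), Pow(7, Rational(1, 2))), Mul(Rational(1, 4), 2))) = Mul(-170, Add(Mul(Rational(-1, 7), Pow(7, Rational(1, 2))), Rational(1, 2))) = Mul(-170, Add(Rational(1, 2), Mul(Rational(-1, 7), Pow(7, Rational(1, 2))))) = Add(-85, Mul(Rational(170, 7), Pow(7, Rational(1, 2))))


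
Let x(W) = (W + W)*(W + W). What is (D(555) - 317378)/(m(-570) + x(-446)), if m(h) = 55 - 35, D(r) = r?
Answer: -316823/795684 ≈ -0.39818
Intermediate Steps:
x(W) = 4*W² (x(W) = (2*W)*(2*W) = 4*W²)
m(h) = 20
(D(555) - 317378)/(m(-570) + x(-446)) = (555 - 317378)/(20 + 4*(-446)²) = -316823/(20 + 4*198916) = -316823/(20 + 795664) = -316823/795684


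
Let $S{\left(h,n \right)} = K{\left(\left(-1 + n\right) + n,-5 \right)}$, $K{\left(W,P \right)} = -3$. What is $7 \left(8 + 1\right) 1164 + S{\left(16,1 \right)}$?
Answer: $73329$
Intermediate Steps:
$S{\left(h,n \right)} = -3$
$7 \left(8 + 1\right) 1164 + S{\left(16,1 \right)} = 7 \left(8 + 1\right) 1164 - 3 = 7 \cdot 9 \cdot 1164 - 3 = 63 \cdot 1164 - 3 = 73332 - 3 = 73329$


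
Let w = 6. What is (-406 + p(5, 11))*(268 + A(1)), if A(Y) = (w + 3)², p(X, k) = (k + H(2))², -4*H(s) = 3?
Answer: -1680435/16 ≈ -1.0503e+5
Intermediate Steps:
H(s) = -¾ (H(s) = -¼*3 = -¾)
p(X, k) = (-¾ + k)² (p(X, k) = (k - ¾)² = (-¾ + k)²)
A(Y) = 81 (A(Y) = (6 + 3)² = 9² = 81)
(-406 + p(5, 11))*(268 + A(1)) = (-406 + (-3 + 4*11)²/16)*(268 + 81) = (-406 + (-3 + 44)²/16)*349 = (-406 + (1/16)*41²)*349 = (-406 + (1/16)*1681)*349 = (-406 + 1681/16)*349 = -4815/16*349 = -1680435/16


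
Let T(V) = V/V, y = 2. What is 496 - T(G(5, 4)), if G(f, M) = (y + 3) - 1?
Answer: 495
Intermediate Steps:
G(f, M) = 4 (G(f, M) = (2 + 3) - 1 = 5 - 1 = 4)
T(V) = 1
496 - T(G(5, 4)) = 496 - 1*1 = 496 - 1 = 495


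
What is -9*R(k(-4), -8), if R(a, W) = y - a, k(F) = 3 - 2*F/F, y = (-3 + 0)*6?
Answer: 171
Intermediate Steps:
y = -18 (y = -3*6 = -18)
k(F) = 1 (k(F) = 3 - 2*1 = 3 - 2 = 1)
R(a, W) = -18 - a
-9*R(k(-4), -8) = -9*(-18 - 1*1) = -9*(-18 - 1) = -9*(-19) = 171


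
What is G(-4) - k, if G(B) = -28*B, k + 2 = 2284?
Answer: -2170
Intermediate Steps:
k = 2282 (k = -2 + 2284 = 2282)
G(-4) - k = -28*(-4) - 1*2282 = 112 - 2282 = -2170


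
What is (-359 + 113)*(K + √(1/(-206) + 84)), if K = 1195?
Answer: -293970 - 1353*√29458/103 ≈ -2.9622e+5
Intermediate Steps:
(-359 + 113)*(K + √(1/(-206) + 84)) = (-359 + 113)*(1195 + √(1/(-206) + 84)) = -246*(1195 + √(-1/206 + 84)) = -246*(1195 + √(17303/206)) = -246*(1195 + 11*√29458/206) = -293970 - 1353*√29458/103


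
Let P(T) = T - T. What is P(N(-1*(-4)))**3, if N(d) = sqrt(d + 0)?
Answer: 0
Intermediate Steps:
N(d) = sqrt(d)
P(T) = 0
P(N(-1*(-4)))**3 = 0**3 = 0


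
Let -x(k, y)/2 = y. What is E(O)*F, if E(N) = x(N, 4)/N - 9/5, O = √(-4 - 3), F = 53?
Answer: -477/5 + 424*I*√7/7 ≈ -95.4 + 160.26*I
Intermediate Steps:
x(k, y) = -2*y
O = I*√7 (O = √(-7) = I*√7 ≈ 2.6458*I)
E(N) = -9/5 - 8/N (E(N) = (-2*4)/N - 9/5 = -8/N - 9*⅕ = -8/N - 9/5 = -9/5 - 8/N)
E(O)*F = (-9/5 - 8*(-I*√7/7))*53 = (-9/5 - (-8)*I*√7/7)*53 = (-9/5 + 8*I*√7/7)*53 = -477/5 + 424*I*√7/7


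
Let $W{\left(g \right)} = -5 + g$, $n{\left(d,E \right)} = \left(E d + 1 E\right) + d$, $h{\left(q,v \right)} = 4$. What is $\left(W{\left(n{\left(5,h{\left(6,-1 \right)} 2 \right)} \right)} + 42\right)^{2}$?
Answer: $8100$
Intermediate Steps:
$n{\left(d,E \right)} = E + d + E d$ ($n{\left(d,E \right)} = \left(E d + E\right) + d = \left(E + E d\right) + d = E + d + E d$)
$\left(W{\left(n{\left(5,h{\left(6,-1 \right)} 2 \right)} \right)} + 42\right)^{2} = \left(\left(-5 + \left(4 \cdot 2 + 5 + 4 \cdot 2 \cdot 5\right)\right) + 42\right)^{2} = \left(\left(-5 + \left(8 + 5 + 8 \cdot 5\right)\right) + 42\right)^{2} = \left(\left(-5 + \left(8 + 5 + 40\right)\right) + 42\right)^{2} = \left(\left(-5 + 53\right) + 42\right)^{2} = \left(48 + 42\right)^{2} = 90^{2} = 8100$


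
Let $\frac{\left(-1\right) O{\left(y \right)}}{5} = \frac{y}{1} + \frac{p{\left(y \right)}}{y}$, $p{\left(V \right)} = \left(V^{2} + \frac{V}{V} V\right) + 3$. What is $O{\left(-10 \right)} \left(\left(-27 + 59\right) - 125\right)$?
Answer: $- \frac{17949}{2} \approx -8974.5$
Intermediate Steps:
$p{\left(V \right)} = 3 + V + V^{2}$ ($p{\left(V \right)} = \left(V^{2} + 1 V\right) + 3 = \left(V^{2} + V\right) + 3 = \left(V + V^{2}\right) + 3 = 3 + V + V^{2}$)
$O{\left(y \right)} = - 5 y - \frac{5 \left(3 + y + y^{2}\right)}{y}$ ($O{\left(y \right)} = - 5 \left(\frac{y}{1} + \frac{3 + y + y^{2}}{y}\right) = - 5 \left(y 1 + \frac{3 + y + y^{2}}{y}\right) = - 5 \left(y + \frac{3 + y + y^{2}}{y}\right) = - 5 y - \frac{5 \left(3 + y + y^{2}\right)}{y}$)
$O{\left(-10 \right)} \left(\left(-27 + 59\right) - 125\right) = \left(-5 - \frac{15}{-10} - -100\right) \left(\left(-27 + 59\right) - 125\right) = \left(-5 - - \frac{3}{2} + 100\right) \left(32 - 125\right) = \left(-5 + \frac{3}{2} + 100\right) \left(-93\right) = \frac{193}{2} \left(-93\right) = - \frac{17949}{2}$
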